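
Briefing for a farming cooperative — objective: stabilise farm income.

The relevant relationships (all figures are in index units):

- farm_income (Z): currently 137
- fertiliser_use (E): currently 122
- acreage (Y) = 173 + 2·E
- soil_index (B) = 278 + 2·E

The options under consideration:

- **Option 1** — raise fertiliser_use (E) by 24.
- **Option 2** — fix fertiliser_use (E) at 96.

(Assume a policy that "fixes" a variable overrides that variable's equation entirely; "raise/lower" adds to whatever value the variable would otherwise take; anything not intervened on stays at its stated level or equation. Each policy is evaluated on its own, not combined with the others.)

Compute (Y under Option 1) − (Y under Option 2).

100

Option 1 (E + 24):
  E = 122 + 24 = 146
  Y = 173 + 2·146 = 465
Option 2 (E := 96):
  E = 96
  Y = 173 + 2·96 = 365
Y: 465 − 365 = 100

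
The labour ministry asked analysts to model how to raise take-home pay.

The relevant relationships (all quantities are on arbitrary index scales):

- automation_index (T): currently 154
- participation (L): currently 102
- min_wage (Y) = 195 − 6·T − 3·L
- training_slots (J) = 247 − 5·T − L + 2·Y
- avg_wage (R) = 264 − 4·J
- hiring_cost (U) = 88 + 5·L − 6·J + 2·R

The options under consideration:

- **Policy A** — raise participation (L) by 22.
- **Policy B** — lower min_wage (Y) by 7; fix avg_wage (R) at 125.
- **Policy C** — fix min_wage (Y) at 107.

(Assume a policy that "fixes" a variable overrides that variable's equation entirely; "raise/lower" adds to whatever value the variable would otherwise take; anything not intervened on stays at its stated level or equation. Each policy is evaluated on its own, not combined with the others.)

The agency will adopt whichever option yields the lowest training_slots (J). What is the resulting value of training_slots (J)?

Policy A (L + 22):
  T = 154
  L = 102 + 22 = 124
  Y = 195 − 6·154 − 3·124 = -1101
  J = 247 − 5·154 − 124 + 2·(-1101) = -2849
Policy B (Y − 7, R := 125):
  T = 154
  L = 102
  Y = 195 − 6·154 − 3·102 (−7 from intervention) = -1042
  J = 247 − 5·154 − 102 + 2·(-1042) = -2709
Policy C (Y := 107):
  T = 154
  L = 102
  Y = 107
  J = 247 − 5·154 − 102 + 2·107 = -411
Comparing — Policy A: J=-2849, Policy B: J=-2709, Policy C: J=-411. Lowest is -2849 (Policy A).

-2849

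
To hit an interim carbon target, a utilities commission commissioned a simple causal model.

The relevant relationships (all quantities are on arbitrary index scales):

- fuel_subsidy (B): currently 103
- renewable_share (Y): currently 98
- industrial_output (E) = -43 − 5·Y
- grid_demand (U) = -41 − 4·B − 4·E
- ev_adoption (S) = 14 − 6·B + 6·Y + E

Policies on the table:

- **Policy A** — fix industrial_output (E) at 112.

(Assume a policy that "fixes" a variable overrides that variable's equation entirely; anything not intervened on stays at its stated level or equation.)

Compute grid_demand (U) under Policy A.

Policy A (E := 112):
  B = 103
  Y = 98
  E = 112
  U = -41 − 4·103 − 4·112 = -901

-901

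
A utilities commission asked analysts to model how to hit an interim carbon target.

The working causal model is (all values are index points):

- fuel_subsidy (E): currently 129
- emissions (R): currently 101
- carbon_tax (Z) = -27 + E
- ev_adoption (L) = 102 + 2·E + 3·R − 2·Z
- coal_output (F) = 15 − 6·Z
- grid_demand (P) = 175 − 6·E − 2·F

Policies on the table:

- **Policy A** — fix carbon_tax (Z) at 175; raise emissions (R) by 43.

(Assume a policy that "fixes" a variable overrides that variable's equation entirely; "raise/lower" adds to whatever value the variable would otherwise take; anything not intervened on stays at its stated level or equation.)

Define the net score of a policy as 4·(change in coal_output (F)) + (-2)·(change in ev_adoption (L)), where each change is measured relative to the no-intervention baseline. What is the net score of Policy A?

-1718

Baseline:
  E = 129
  R = 101
  Z = -27 + 129 = 102
  L = 102 + 2·129 + 3·101 − 2·102 = 459
  F = 15 − 6·102 = -597
Policy A (Z := 175, R + 43):
  E = 129
  R = 101 + 43 = 144
  Z = 175
  L = 102 + 2·129 + 3·144 − 2·175 = 442
  F = 15 − 6·175 = -1035
ΔF = -1035 − (-597) = -438; ΔL = 442 − 459 = -17
Score = 4·(-438) + (-2)·(-17) = -1718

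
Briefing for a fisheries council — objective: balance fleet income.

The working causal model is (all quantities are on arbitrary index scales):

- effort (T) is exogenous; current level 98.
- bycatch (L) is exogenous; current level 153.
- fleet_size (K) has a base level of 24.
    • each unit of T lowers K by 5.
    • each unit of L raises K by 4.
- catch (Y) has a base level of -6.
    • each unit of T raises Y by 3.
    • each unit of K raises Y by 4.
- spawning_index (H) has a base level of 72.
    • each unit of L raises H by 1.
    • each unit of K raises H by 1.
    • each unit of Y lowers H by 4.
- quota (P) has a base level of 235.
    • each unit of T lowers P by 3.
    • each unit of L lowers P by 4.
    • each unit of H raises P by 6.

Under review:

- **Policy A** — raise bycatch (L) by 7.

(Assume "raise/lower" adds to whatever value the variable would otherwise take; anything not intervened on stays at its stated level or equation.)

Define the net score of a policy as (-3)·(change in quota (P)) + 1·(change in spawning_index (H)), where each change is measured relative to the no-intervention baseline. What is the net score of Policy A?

7105

Baseline:
  T = 98
  L = 153
  K = 24 − 5·98 + 4·153 = 146
  Y = -6 + 3·98 + 4·146 = 872
  H = 72 + 153 + 146 − 4·872 = -3117
  P = 235 − 3·98 − 4·153 + 6·(-3117) = -19373
Policy A (L + 7):
  T = 98
  L = 153 + 7 = 160
  K = 24 − 5·98 + 4·160 = 174
  Y = -6 + 3·98 + 4·174 = 984
  H = 72 + 160 + 174 − 4·984 = -3530
  P = 235 − 3·98 − 4·160 + 6·(-3530) = -21879
ΔP = -21879 − (-19373) = -2506; ΔH = -3530 − (-3117) = -413
Score = (-3)·(-2506) + 1·(-413) = 7105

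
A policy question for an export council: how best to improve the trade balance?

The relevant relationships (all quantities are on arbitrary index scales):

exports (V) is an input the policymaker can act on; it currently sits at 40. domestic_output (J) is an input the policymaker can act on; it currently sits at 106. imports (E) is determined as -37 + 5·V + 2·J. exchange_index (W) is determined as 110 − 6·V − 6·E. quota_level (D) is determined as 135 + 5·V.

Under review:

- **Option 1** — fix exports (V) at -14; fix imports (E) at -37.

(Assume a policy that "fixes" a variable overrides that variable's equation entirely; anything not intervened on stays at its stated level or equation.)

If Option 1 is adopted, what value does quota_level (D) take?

65

Option 1 (V := -14, E := -37):
  V = -14
  D = 135 + 5·(-14) = 65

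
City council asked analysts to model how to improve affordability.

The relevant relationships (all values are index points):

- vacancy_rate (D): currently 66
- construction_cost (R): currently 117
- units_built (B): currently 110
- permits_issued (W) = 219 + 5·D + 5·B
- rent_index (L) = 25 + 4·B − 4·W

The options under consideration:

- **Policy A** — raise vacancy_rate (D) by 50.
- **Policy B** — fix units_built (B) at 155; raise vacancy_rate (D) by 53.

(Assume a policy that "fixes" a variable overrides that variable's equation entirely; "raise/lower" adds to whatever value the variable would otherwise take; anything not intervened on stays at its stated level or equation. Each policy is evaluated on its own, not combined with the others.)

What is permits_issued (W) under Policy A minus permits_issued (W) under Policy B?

-240

Policy A (D + 50):
  D = 66 + 50 = 116
  B = 110
  W = 219 + 5·116 + 5·110 = 1349
Policy B (B := 155, D + 53):
  D = 66 + 53 = 119
  B = 155
  W = 219 + 5·119 + 5·155 = 1589
W: 1349 − 1589 = -240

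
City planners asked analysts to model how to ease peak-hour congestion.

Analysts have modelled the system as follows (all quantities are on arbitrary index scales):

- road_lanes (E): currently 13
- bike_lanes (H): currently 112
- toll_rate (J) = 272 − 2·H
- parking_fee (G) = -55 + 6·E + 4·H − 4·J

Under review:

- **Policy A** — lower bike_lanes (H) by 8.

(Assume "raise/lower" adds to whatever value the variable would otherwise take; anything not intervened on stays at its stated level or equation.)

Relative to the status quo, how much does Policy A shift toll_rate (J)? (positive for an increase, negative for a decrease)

16

Baseline:
  H = 112
  J = 272 − 2·112 = 48
Policy A (H − 8):
  H = 112 − 8 = 104
  J = 272 − 2·104 = 64
Change in J: 64 − 48 = 16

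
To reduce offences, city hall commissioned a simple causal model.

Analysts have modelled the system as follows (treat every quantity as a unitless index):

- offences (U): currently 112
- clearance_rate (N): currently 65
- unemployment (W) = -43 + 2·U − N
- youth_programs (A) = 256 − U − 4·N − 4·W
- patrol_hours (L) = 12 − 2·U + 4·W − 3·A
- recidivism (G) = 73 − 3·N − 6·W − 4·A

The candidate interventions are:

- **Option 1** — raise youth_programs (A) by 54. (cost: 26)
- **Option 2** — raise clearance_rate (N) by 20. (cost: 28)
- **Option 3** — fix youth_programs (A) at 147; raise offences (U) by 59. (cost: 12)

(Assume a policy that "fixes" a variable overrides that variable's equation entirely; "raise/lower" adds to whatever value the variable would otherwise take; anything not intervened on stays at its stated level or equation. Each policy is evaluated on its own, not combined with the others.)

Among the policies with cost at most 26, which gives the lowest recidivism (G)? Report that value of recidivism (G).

-2114

Option 1 (A + 54):
  U = 112
  N = 65
  W = -43 + 2·112 − 65 = 116
  A = 256 − 112 − 4·65 − 4·116 (+54 from intervention) = -526
  G = 73 − 3·65 − 6·116 − 4·(-526) = 1286
Option 3 (A := 147, U + 59):
  U = 112 + 59 = 171
  N = 65
  W = -43 + 2·171 − 65 = 234
  A = 147
  G = 73 − 3·65 − 6·234 − 4·147 = -2114
Comparing — Option 1: G=1286, Option 3: G=-2114. Lowest is -2114 (Option 3).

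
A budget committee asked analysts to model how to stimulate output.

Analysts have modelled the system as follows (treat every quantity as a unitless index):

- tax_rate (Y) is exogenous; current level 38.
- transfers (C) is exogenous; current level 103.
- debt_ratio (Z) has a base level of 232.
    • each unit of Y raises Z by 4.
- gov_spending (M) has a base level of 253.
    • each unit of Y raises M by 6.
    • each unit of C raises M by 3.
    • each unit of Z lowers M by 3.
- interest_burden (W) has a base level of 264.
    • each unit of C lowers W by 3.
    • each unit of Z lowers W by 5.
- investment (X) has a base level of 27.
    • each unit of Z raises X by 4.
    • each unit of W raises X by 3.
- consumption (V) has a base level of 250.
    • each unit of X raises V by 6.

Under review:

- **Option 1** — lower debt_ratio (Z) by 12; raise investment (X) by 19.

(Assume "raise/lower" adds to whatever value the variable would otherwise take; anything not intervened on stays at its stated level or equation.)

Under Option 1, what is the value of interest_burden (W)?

-1905

Option 1 (Z − 12, X + 19):
  Y = 38
  C = 103
  Z = 232 + 4·38 (−12 from intervention) = 372
  W = 264 − 3·103 − 5·372 = -1905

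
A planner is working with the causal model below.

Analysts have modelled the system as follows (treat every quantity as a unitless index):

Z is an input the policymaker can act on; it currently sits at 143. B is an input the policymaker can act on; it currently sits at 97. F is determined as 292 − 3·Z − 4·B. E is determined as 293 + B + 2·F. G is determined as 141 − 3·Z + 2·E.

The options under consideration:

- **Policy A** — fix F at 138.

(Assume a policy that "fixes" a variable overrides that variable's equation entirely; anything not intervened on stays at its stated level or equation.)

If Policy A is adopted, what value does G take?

Policy A (F := 138):
  Z = 143
  B = 97
  F = 138
  E = 293 + 97 + 2·138 = 666
  G = 141 − 3·143 + 2·666 = 1044

1044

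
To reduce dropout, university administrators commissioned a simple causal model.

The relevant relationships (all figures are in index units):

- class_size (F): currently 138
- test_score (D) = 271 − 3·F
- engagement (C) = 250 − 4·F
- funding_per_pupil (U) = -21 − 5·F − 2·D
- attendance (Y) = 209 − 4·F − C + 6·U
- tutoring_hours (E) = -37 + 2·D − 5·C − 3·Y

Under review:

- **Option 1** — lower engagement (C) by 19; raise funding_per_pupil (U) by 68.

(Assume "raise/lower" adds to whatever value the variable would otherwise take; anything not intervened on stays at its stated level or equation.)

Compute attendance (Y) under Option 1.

-2164

Option 1 (C − 19, U + 68):
  F = 138
  D = 271 − 3·138 = -143
  C = 250 − 4·138 (−19 from intervention) = -321
  U = -21 − 5·138 − 2·(-143) (+68 from intervention) = -357
  Y = 209 − 4·138 − (-321) + 6·(-357) = -2164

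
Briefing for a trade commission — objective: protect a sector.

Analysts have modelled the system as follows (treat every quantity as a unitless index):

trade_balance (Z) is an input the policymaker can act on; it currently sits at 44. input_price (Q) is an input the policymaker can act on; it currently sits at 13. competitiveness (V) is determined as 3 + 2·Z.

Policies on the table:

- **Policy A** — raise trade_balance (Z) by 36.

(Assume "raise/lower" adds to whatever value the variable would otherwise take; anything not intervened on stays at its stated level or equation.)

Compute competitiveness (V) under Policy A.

163

Policy A (Z + 36):
  Z = 44 + 36 = 80
  V = 3 + 2·80 = 163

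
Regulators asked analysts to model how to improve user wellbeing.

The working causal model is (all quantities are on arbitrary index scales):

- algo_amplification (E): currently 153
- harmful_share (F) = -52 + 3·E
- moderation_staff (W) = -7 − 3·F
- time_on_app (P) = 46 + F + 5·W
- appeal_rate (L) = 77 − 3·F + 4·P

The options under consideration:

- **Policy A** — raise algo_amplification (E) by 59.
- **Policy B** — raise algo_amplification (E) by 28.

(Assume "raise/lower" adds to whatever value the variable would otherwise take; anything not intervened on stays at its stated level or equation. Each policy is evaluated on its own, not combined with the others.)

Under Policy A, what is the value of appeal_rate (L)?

-34335

Policy A (E + 59):
  E = 153 + 59 = 212
  F = -52 + 3·212 = 584
  W = -7 − 3·584 = -1759
  P = 46 + 584 + 5·(-1759) = -8165
  L = 77 − 3·584 + 4·(-8165) = -34335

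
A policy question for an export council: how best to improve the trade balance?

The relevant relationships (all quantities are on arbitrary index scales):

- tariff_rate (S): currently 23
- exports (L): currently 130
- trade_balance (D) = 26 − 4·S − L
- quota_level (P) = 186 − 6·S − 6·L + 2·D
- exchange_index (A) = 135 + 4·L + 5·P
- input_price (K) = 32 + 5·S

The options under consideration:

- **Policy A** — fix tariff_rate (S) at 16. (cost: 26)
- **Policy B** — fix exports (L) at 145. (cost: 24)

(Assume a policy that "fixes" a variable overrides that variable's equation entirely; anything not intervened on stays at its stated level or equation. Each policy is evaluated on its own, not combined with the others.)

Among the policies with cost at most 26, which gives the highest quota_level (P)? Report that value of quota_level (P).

-1026

Policy A (S := 16):
  S = 16
  L = 130
  D = 26 − 4·16 − 130 = -168
  P = 186 − 6·16 − 6·130 + 2·(-168) = -1026
Policy B (L := 145):
  S = 23
  L = 145
  D = 26 − 4·23 − 145 = -211
  P = 186 − 6·23 − 6·145 + 2·(-211) = -1244
Comparing — Policy A: P=-1026, Policy B: P=-1244. Highest is -1026 (Policy A).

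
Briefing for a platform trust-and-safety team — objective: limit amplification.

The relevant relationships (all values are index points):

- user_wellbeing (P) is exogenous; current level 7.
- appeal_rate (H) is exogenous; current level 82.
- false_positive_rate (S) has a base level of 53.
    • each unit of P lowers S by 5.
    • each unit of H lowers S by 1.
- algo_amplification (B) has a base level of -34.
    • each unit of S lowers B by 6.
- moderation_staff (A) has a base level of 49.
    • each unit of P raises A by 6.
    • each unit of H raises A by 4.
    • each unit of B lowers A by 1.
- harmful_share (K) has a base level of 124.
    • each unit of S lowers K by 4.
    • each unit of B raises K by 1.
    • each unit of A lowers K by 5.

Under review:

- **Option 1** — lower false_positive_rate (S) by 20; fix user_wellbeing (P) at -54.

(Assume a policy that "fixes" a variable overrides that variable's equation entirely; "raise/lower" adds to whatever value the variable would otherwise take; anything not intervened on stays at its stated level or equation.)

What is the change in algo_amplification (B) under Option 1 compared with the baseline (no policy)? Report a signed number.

-1710

Baseline:
  P = 7
  H = 82
  S = 53 − 5·7 − 82 = -64
  B = -34 − 6·(-64) = 350
Option 1 (S − 20, P := -54):
  P = -54
  H = 82
  S = 53 − 5·(-54) − 82 (−20 from intervention) = 221
  B = -34 − 6·221 = -1360
Change in B: -1360 − 350 = -1710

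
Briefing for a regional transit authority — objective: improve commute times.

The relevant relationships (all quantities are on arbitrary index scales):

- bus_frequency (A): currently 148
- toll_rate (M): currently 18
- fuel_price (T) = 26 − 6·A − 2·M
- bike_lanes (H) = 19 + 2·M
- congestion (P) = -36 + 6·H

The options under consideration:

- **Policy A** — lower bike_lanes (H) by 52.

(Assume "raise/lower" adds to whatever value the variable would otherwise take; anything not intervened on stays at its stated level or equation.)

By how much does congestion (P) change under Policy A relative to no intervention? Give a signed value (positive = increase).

Baseline:
  M = 18
  H = 19 + 2·18 = 55
  P = -36 + 6·55 = 294
Policy A (H − 52):
  M = 18
  H = 19 + 2·18 (−52 from intervention) = 3
  P = -36 + 6·3 = -18
Change in P: -18 − 294 = -312

-312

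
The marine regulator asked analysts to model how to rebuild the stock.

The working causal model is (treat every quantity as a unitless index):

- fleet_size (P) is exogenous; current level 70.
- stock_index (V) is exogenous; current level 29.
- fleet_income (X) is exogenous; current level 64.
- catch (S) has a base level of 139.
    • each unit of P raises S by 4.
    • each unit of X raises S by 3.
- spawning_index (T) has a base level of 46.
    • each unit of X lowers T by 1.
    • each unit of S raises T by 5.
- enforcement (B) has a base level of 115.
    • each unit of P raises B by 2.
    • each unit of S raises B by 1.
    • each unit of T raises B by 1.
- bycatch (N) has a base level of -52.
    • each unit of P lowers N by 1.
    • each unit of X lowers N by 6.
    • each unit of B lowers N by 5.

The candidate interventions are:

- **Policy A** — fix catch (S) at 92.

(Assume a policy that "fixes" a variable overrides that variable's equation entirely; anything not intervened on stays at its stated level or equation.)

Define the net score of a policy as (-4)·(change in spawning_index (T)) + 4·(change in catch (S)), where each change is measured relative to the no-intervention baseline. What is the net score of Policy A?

8304

Baseline:
  P = 70
  X = 64
  S = 139 + 4·70 + 3·64 = 611
  T = 46 − 64 + 5·611 = 3037
Policy A (S := 92):
  P = 70
  X = 64
  S = 92
  T = 46 − 64 + 5·92 = 442
ΔT = 442 − 3037 = -2595; ΔS = 92 − 611 = -519
Score = (-4)·(-2595) + 4·(-519) = 8304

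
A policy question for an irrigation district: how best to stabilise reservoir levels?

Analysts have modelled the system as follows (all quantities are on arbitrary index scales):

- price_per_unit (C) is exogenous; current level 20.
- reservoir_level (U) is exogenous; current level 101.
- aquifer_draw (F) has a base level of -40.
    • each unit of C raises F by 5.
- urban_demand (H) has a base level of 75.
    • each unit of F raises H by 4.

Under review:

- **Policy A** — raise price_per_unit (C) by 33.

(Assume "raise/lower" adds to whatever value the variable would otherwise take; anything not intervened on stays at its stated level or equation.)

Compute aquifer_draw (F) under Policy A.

Policy A (C + 33):
  C = 20 + 33 = 53
  F = -40 + 5·53 = 225

225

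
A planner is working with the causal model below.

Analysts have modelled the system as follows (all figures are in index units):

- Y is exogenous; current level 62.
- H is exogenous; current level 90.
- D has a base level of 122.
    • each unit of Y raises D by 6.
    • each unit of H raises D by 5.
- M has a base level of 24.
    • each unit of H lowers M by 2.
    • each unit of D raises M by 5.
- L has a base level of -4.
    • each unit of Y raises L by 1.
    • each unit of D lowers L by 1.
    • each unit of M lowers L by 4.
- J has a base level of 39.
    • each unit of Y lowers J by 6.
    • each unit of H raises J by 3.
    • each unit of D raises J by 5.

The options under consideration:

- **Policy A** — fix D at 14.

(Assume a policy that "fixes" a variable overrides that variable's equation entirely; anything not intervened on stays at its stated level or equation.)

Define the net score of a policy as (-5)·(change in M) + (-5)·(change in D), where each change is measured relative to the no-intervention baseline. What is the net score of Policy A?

27900

Baseline:
  Y = 62
  H = 90
  D = 122 + 6·62 + 5·90 = 944
  M = 24 − 2·90 + 5·944 = 4564
Policy A (D := 14):
  Y = 62
  H = 90
  D = 14
  M = 24 − 2·90 + 5·14 = -86
ΔM = -86 − 4564 = -4650; ΔD = 14 − 944 = -930
Score = (-5)·(-4650) + (-5)·(-930) = 27900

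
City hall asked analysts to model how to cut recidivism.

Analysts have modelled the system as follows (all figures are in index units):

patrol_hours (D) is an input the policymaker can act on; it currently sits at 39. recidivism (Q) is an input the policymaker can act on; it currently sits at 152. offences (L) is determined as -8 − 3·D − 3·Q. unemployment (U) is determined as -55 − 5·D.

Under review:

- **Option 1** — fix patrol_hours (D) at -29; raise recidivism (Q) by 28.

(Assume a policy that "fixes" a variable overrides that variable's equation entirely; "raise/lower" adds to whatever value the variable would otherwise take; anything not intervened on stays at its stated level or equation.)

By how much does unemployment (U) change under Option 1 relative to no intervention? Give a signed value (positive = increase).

Baseline:
  D = 39
  U = -55 − 5·39 = -250
Option 1 (D := -29, Q + 28):
  D = -29
  U = -55 − 5·(-29) = 90
Change in U: 90 − (-250) = 340

340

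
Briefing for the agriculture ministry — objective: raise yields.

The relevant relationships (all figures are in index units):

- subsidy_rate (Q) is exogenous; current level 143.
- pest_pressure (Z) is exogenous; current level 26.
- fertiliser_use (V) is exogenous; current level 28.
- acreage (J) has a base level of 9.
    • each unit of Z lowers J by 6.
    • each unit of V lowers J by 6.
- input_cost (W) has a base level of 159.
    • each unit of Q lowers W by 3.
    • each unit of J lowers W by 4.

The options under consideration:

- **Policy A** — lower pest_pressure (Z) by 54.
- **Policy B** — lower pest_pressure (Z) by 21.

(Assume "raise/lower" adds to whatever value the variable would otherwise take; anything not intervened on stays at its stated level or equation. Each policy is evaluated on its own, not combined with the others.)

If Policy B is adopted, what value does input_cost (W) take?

Policy B (Z − 21):
  Q = 143
  Z = 26 − 21 = 5
  V = 28
  J = 9 − 6·5 − 6·28 = -189
  W = 159 − 3·143 − 4·(-189) = 486

486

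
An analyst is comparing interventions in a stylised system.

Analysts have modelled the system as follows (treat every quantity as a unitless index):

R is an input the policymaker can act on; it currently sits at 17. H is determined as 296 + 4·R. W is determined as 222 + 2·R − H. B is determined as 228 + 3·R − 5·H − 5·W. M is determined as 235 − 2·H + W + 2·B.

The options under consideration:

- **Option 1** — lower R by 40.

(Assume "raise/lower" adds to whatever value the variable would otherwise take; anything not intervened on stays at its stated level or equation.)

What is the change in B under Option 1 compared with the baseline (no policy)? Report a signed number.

Baseline:
  R = 17
  H = 296 + 4·17 = 364
  W = 222 + 2·17 − 364 = -108
  B = 228 + 3·17 − 5·364 − 5·(-108) = -1001
Option 1 (R − 40):
  R = 17 − 40 = -23
  H = 296 + 4·(-23) = 204
  W = 222 + 2·(-23) − 204 = -28
  B = 228 + 3·(-23) − 5·204 − 5·(-28) = -721
Change in B: -721 − (-1001) = 280

280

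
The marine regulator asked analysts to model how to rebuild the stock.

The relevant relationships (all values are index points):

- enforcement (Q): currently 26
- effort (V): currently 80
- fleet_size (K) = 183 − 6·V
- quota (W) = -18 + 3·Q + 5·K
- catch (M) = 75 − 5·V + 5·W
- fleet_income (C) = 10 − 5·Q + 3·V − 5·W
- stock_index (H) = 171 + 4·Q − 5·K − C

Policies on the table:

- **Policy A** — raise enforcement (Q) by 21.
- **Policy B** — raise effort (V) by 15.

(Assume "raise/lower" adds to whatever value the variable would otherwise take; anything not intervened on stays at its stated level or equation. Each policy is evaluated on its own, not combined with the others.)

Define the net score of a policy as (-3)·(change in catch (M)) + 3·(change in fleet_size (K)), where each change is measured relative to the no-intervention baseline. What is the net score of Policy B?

Baseline:
  Q = 26
  V = 80
  K = 183 − 6·80 = -297
  W = -18 + 3·26 + 5·(-297) = -1425
  M = 75 − 5·80 + 5·(-1425) = -7450
Policy B (V + 15):
  Q = 26
  V = 80 + 15 = 95
  K = 183 − 6·95 = -387
  W = -18 + 3·26 + 5·(-387) = -1875
  M = 75 − 5·95 + 5·(-1875) = -9775
ΔM = -9775 − (-7450) = -2325; ΔK = -387 − (-297) = -90
Score = (-3)·(-2325) + 3·(-90) = 6705

6705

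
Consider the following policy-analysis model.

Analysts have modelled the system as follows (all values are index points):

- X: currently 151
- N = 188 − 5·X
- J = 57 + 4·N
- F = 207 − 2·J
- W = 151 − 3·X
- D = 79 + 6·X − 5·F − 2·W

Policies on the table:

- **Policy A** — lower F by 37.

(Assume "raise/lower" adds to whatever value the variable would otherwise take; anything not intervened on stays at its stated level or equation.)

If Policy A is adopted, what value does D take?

Policy A (F − 37):
  X = 151
  N = 188 − 5·151 = -567
  J = 57 + 4·(-567) = -2211
  F = 207 − 2·(-2211) (−37 from intervention) = 4592
  W = 151 − 3·151 = -302
  D = 79 + 6·151 − 5·4592 − 2·(-302) = -21371

-21371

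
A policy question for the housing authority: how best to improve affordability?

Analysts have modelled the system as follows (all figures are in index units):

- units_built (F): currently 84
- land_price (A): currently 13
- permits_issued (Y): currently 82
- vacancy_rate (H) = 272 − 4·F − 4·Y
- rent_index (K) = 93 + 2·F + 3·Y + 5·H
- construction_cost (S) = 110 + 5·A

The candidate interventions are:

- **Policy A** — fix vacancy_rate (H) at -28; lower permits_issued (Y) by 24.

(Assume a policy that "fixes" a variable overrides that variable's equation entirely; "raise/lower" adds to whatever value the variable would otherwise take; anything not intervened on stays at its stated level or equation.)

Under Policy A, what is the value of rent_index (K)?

295

Policy A (H := -28, Y − 24):
  F = 84
  Y = 82 − 24 = 58
  H = -28
  K = 93 + 2·84 + 3·58 + 5·(-28) = 295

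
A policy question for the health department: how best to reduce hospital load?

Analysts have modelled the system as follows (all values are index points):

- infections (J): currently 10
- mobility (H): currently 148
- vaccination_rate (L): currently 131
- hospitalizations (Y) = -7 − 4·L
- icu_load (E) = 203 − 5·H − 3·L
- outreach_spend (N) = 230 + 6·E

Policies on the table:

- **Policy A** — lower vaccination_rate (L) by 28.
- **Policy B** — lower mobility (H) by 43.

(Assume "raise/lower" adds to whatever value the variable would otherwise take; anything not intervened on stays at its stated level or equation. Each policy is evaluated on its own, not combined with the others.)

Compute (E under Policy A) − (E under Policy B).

-131

Policy A (L − 28):
  H = 148
  L = 131 − 28 = 103
  E = 203 − 5·148 − 3·103 = -846
Policy B (H − 43):
  H = 148 − 43 = 105
  L = 131
  E = 203 − 5·105 − 3·131 = -715
E: -846 − (-715) = -131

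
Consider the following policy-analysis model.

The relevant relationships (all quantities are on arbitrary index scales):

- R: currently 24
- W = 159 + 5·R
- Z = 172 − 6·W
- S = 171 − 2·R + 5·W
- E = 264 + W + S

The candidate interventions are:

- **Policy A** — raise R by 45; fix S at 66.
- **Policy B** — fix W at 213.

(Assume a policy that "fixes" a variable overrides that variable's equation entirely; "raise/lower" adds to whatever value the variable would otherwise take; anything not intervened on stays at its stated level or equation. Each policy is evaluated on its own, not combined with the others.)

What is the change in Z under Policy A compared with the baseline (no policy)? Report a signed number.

Baseline:
  R = 24
  W = 159 + 5·24 = 279
  Z = 172 − 6·279 = -1502
Policy A (R + 45, S := 66):
  R = 24 + 45 = 69
  W = 159 + 5·69 = 504
  Z = 172 − 6·504 = -2852
Change in Z: -2852 − (-1502) = -1350

-1350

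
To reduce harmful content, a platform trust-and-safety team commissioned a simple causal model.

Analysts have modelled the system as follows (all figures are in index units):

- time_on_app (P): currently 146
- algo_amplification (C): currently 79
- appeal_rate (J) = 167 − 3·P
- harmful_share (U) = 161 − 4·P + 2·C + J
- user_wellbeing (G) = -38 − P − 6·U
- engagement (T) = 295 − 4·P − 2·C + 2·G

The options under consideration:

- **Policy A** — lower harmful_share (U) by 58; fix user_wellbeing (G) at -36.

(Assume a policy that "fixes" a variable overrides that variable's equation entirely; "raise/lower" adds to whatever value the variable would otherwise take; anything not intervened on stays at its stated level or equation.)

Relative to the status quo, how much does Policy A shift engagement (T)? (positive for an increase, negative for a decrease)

Baseline:
  P = 146
  C = 79
  J = 167 − 3·146 = -271
  U = 161 − 4·146 + 2·79 + (-271) = -536
  G = -38 − 146 − 6·(-536) = 3032
  T = 295 − 4·146 − 2·79 + 2·3032 = 5617
Policy A (U − 58, G := -36):
  P = 146
  C = 79
  J = 167 − 3·146 = -271
  U = 161 − 4·146 + 2·79 + (-271) (−58 from intervention) = -594
  G = -36
  T = 295 − 4·146 − 2·79 + 2·(-36) = -519
Change in T: -519 − 5617 = -6136

-6136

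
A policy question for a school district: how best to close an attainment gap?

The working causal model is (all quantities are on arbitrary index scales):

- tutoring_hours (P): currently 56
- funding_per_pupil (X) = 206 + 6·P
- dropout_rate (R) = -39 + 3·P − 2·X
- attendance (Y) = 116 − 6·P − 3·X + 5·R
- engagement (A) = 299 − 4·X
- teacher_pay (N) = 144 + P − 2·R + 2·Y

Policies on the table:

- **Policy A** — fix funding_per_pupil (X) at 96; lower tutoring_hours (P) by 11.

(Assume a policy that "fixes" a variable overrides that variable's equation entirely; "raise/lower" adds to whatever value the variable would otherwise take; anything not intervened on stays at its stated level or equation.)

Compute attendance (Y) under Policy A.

-922

Policy A (X := 96, P − 11):
  P = 56 − 11 = 45
  X = 96
  R = -39 + 3·45 − 2·96 = -96
  Y = 116 − 6·45 − 3·96 + 5·(-96) = -922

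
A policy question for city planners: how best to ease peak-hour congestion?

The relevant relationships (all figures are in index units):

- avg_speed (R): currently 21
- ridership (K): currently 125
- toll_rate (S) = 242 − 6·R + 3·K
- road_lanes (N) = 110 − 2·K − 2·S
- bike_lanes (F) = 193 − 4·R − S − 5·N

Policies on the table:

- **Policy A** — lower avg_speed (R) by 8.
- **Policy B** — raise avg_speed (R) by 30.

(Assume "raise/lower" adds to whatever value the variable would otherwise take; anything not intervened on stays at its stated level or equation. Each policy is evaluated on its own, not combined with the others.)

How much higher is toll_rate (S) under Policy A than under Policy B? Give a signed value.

228

Policy A (R − 8):
  R = 21 − 8 = 13
  K = 125
  S = 242 − 6·13 + 3·125 = 539
Policy B (R + 30):
  R = 21 + 30 = 51
  K = 125
  S = 242 − 6·51 + 3·125 = 311
S: 539 − 311 = 228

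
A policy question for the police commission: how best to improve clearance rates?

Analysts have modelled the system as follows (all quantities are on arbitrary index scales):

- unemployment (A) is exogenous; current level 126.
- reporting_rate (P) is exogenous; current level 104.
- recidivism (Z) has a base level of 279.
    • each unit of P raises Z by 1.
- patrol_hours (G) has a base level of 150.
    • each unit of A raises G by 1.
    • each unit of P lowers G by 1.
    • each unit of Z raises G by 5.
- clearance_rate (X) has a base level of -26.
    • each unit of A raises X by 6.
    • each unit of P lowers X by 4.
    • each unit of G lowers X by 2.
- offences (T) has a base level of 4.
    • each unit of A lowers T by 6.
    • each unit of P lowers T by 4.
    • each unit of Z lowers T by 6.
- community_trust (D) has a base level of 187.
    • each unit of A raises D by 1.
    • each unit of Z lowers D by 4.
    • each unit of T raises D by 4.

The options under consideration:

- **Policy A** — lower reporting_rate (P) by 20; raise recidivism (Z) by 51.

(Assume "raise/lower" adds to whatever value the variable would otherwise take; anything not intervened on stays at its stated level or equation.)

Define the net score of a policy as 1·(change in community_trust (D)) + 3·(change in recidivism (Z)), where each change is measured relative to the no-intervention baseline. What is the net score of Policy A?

Baseline:
  A = 126
  P = 104
  Z = 279 + 104 = 383
  T = 4 − 6·126 − 4·104 − 6·383 = -3466
  D = 187 + 126 − 4·383 + 4·(-3466) = -15083
Policy A (P − 20, Z + 51):
  A = 126
  P = 104 − 20 = 84
  Z = 279 + 84 (+51 from intervention) = 414
  T = 4 − 6·126 − 4·84 − 6·414 = -3572
  D = 187 + 126 − 4·414 + 4·(-3572) = -15631
ΔD = -15631 − (-15083) = -548; ΔZ = 414 − 383 = 31
Score = 1·(-548) + 3·31 = -455

-455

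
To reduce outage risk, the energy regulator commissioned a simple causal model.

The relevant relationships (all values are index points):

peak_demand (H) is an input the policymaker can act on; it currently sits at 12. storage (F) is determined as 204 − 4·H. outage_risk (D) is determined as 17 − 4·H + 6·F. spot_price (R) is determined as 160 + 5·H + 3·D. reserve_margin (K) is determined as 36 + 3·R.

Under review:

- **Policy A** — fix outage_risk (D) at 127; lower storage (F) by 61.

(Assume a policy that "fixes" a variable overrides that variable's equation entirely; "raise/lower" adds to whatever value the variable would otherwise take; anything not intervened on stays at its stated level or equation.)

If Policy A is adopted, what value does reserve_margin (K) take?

1839

Policy A (D := 127, F − 61):
  H = 12
  F = 204 − 4·12 (−61 from intervention) = 95
  D = 127
  R = 160 + 5·12 + 3·127 = 601
  K = 36 + 3·601 = 1839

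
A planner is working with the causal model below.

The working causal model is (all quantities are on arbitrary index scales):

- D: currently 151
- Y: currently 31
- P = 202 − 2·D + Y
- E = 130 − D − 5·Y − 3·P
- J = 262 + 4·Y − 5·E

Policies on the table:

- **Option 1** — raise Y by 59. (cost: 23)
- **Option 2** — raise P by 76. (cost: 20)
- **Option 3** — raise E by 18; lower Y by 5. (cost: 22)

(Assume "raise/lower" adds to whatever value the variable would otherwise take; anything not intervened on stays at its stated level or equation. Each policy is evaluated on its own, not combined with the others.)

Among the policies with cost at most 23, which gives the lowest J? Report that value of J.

Option 1 (Y + 59):
  D = 151
  Y = 31 + 59 = 90
  P = 202 − 2·151 + 90 = -10
  E = 130 − 151 − 5·90 − 3·(-10) = -441
  J = 262 + 4·90 − 5·(-441) = 2827
Option 2 (P + 76):
  D = 151
  Y = 31
  P = 202 − 2·151 + 31 (+76 from intervention) = 7
  E = 130 − 151 − 5·31 − 3·7 = -197
  J = 262 + 4·31 − 5·(-197) = 1371
Option 3 (E + 18, Y − 5):
  D = 151
  Y = 31 − 5 = 26
  P = 202 − 2·151 + 26 = -74
  E = 130 − 151 − 5·26 − 3·(-74) (+18 from intervention) = 89
  J = 262 + 4·26 − 5·89 = -79
Comparing — Option 1: J=2827, Option 2: J=1371, Option 3: J=-79. Lowest is -79 (Option 3).

-79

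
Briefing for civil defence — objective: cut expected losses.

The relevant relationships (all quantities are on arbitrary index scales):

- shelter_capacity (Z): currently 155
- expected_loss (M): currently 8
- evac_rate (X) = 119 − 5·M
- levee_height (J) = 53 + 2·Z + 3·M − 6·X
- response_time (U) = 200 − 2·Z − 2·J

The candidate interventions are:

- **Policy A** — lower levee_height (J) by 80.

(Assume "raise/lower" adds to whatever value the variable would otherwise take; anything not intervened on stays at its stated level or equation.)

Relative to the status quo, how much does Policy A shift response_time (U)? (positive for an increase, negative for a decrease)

Baseline:
  Z = 155
  M = 8
  X = 119 − 5·8 = 79
  J = 53 + 2·155 + 3·8 − 6·79 = -87
  U = 200 − 2·155 − 2·(-87) = 64
Policy A (J − 80):
  Z = 155
  M = 8
  X = 119 − 5·8 = 79
  J = 53 + 2·155 + 3·8 − 6·79 (−80 from intervention) = -167
  U = 200 − 2·155 − 2·(-167) = 224
Change in U: 224 − 64 = 160

160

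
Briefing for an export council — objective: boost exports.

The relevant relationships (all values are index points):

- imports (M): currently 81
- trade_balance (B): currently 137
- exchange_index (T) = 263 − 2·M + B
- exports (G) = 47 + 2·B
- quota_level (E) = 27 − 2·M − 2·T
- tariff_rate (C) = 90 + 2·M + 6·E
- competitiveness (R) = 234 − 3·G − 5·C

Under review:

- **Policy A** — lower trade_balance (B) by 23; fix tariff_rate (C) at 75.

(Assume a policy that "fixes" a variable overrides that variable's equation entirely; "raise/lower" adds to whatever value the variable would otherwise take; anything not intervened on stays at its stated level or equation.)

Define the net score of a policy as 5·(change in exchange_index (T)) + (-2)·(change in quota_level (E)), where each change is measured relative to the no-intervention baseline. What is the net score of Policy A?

-207

Baseline:
  M = 81
  B = 137
  T = 263 − 2·81 + 137 = 238
  E = 27 − 2·81 − 2·238 = -611
Policy A (B − 23, C := 75):
  M = 81
  B = 137 − 23 = 114
  T = 263 − 2·81 + 114 = 215
  E = 27 − 2·81 − 2·215 = -565
ΔT = 215 − 238 = -23; ΔE = -565 − (-611) = 46
Score = 5·(-23) + (-2)·46 = -207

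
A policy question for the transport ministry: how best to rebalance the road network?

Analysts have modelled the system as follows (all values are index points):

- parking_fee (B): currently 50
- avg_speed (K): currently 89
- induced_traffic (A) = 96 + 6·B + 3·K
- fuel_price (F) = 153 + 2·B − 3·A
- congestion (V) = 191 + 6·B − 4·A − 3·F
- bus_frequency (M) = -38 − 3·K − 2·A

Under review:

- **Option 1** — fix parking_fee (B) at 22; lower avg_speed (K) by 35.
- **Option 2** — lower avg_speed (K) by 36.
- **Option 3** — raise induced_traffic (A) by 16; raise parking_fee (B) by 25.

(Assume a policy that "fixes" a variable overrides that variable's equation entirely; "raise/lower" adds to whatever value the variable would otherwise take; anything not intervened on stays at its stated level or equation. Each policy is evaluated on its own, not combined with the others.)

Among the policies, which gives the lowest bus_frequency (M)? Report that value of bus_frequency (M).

-1963

Option 1 (B := 22, K − 35):
  B = 22
  K = 89 − 35 = 54
  A = 96 + 6·22 + 3·54 = 390
  M = -38 − 3·54 − 2·390 = -980
Option 2 (K − 36):
  B = 50
  K = 89 − 36 = 53
  A = 96 + 6·50 + 3·53 = 555
  M = -38 − 3·53 − 2·555 = -1307
Option 3 (A + 16, B + 25):
  B = 50 + 25 = 75
  K = 89
  A = 96 + 6·75 + 3·89 (+16 from intervention) = 829
  M = -38 − 3·89 − 2·829 = -1963
Comparing — Option 1: M=-980, Option 2: M=-1307, Option 3: M=-1963. Lowest is -1963 (Option 3).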